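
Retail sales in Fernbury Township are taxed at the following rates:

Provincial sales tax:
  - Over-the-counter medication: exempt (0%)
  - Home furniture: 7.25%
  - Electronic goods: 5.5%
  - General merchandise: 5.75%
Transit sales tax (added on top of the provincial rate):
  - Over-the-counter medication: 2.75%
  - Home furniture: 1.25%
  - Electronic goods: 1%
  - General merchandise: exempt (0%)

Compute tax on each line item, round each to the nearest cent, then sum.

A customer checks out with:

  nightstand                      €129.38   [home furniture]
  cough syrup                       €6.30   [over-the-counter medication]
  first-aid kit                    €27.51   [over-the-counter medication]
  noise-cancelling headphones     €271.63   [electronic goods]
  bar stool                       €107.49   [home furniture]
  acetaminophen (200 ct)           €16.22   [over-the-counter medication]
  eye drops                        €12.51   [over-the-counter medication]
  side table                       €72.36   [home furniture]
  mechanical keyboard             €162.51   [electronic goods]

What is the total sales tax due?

€56.23

Nightstand €129.38: home furniture → 7.25% + 1.25% transit = 8.5% → €11.00
Cough syrup €6.30: over-the-counter medication → 0% + 2.75% transit = 2.75% → €0.17
First-aid kit €27.51: over-the-counter medication → 0% + 2.75% transit = 2.75% → €0.76
Noise-cancelling headphones €271.63: electronic goods → 5.5% + 1% transit = 6.5% → €17.66
Bar stool €107.49: home furniture → 7.25% + 1.25% transit = 8.5% → €9.14
Acetaminophen (200 ct) €16.22: over-the-counter medication → 0% + 2.75% transit = 2.75% → €0.45
Eye drops €12.51: over-the-counter medication → 0% + 2.75% transit = 2.75% → €0.34
Side table €72.36: home furniture → 7.25% + 1.25% transit = 8.5% → €6.15
Mechanical keyboard €162.51: electronic goods → 5.5% + 1% transit = 6.5% → €10.56
Total tax = €11.00 + €0.17 + €0.76 + €17.66 + €9.14 + €0.45 + €0.34 + €6.15 + €10.56 = €56.23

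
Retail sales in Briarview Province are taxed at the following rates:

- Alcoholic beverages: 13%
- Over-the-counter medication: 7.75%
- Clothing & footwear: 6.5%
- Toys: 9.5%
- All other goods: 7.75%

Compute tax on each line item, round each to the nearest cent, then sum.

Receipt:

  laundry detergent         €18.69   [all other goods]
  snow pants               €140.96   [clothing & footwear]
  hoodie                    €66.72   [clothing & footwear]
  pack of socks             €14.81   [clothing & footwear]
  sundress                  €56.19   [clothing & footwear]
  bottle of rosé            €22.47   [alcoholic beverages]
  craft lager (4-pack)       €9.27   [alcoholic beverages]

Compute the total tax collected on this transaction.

Laundry detergent €18.69: all other goods → 7.75% → €1.45
Snow pants €140.96: clothing & footwear → 6.5% → €9.16
Hoodie €66.72: clothing & footwear → 6.5% → €4.34
Pack of socks €14.81: clothing & footwear → 6.5% → €0.96
Sundress €56.19: clothing & footwear → 6.5% → €3.65
Bottle of rosé €22.47: alcoholic beverages → 13% → €2.92
Craft lager (4-pack) €9.27: alcoholic beverages → 13% → €1.21
Total tax = €1.45 + €9.16 + €4.34 + €0.96 + €3.65 + €2.92 + €1.21 = €23.69

€23.69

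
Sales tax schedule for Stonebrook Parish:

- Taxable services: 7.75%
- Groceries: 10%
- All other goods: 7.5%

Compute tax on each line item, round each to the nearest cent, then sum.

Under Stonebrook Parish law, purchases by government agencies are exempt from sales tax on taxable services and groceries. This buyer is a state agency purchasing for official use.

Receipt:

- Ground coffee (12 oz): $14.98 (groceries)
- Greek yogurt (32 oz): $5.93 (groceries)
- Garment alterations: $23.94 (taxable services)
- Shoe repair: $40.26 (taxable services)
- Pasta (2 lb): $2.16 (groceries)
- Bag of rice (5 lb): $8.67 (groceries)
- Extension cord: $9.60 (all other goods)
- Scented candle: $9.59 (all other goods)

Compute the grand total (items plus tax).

$116.57

Ground coffee (12 oz) $14.98: groceries, buyer-exempt → 0% → $0.00
Greek yogurt (32 oz) $5.93: groceries, buyer-exempt → 0% → $0.00
Garment alterations $23.94: taxable services, buyer-exempt → 0% → $0.00
Shoe repair $40.26: taxable services, buyer-exempt → 0% → $0.00
Pasta (2 lb) $2.16: groceries, buyer-exempt → 0% → $0.00
Bag of rice (5 lb) $8.67: groceries, buyer-exempt → 0% → $0.00
Extension cord $9.60: all other goods → 7.5% → $0.72
Scented candle $9.59: all other goods → 7.5% → $0.72
Subtotal = $115.13; tax = $1.44; total due = $116.57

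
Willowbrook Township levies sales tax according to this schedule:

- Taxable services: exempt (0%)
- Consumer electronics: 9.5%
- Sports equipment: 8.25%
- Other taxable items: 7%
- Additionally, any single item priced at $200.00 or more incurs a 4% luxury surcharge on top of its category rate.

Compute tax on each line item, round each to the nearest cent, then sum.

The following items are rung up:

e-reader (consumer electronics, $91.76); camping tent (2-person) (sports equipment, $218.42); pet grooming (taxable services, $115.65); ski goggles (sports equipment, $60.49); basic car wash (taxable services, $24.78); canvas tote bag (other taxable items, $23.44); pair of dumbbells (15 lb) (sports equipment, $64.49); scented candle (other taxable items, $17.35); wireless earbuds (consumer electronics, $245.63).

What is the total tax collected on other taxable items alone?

$2.85

Canvas tote bag $23.44: other taxable items → 7% → $1.64
Scented candle $17.35: other taxable items → 7% → $1.21
Tax on other taxable items = $1.64 + $1.21 = $2.85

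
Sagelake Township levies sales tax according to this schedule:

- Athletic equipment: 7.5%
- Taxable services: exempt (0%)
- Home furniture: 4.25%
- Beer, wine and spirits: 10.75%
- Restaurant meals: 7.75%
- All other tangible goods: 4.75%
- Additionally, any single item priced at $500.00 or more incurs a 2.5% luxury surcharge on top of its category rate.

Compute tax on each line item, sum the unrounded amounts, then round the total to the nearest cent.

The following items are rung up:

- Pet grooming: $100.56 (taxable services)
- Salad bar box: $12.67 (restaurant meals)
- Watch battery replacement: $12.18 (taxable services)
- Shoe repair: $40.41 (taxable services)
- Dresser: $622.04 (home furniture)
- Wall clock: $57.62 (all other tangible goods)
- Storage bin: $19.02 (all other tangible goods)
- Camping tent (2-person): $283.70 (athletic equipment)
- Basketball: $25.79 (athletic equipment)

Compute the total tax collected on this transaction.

$69.82

Pet grooming $100.56: taxable services → 0% → $0.00
Salad bar box $12.67: restaurant meals → 7.75% → $0.981925
Watch battery replacement $12.18: taxable services → 0% → $0.00
Shoe repair $40.41: taxable services → 0% → $0.00
Dresser $622.04: home furniture → 4.25% + 2.5% surcharge = 6.75% → $41.9877
Wall clock $57.62: all other tangible goods → 4.75% → $2.73695
Storage bin $19.02: all other tangible goods → 4.75% → $0.90345
Camping tent (2-person) $283.70: athletic equipment → 7.5% → $21.2775
Basketball $25.79: athletic equipment → 7.5% → $1.93425
Unrounded tax sum = $69.821775 → $69.82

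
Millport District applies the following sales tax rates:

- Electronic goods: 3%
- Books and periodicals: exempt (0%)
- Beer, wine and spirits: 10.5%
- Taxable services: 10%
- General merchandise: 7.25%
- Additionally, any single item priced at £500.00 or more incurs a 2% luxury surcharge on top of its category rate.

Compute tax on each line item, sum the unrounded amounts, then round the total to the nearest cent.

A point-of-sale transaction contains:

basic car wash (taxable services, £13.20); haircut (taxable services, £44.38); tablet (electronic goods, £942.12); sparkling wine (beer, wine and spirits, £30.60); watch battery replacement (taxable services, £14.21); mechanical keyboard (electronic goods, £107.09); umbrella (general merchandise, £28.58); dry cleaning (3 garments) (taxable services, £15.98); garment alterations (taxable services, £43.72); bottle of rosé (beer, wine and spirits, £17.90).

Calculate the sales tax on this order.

Basic car wash £13.20: taxable services → 10% → £1.32
Haircut £44.38: taxable services → 10% → £4.438
Tablet £942.12: electronic goods → 3% + 2% surcharge = 5% → £47.106
Sparkling wine £30.60: beer, wine and spirits → 10.5% → £3.213
Watch battery replacement £14.21: taxable services → 10% → £1.421
Mechanical keyboard £107.09: electronic goods → 3% → £3.2127
Umbrella £28.58: general merchandise → 7.25% → £2.07205
Dry cleaning (3 garments) £15.98: taxable services → 10% → £1.598
Garment alterations £43.72: taxable services → 10% → £4.372
Bottle of rosé £17.90: beer, wine and spirits → 10.5% → £1.8795
Unrounded tax sum = £70.63225 → £70.63

£70.63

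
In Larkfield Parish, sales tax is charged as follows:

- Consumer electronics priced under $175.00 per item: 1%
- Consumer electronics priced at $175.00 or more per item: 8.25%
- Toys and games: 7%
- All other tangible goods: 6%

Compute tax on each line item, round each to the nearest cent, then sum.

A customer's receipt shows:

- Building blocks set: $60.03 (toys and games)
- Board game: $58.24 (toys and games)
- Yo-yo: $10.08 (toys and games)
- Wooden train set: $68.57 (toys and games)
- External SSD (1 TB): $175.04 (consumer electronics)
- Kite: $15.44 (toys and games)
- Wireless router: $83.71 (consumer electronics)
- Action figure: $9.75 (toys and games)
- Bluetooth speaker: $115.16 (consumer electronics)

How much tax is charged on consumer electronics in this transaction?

External SSD (1 TB) $175.04: consumer electronics, $175.00 or more → 8.25% → $14.44
Wireless router $83.71: consumer electronics, under $175.00 → 1% → $0.84
Bluetooth speaker $115.16: consumer electronics, under $175.00 → 1% → $1.15
Tax on consumer electronics = $14.44 + $0.84 + $1.15 = $16.43

$16.43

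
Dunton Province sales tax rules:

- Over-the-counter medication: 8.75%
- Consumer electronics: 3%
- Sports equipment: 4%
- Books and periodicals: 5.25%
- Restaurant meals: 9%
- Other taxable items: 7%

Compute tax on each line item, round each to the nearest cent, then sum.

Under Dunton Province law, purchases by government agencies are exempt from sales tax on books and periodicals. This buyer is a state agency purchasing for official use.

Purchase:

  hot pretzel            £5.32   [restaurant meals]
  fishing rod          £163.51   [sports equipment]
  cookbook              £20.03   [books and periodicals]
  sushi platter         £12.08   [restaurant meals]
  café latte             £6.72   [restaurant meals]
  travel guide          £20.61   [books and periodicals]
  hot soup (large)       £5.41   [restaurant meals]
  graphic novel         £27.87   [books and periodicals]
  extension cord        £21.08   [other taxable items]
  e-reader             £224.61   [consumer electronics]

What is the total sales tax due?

Hot pretzel £5.32: restaurant meals → 9% → £0.48
Fishing rod £163.51: sports equipment → 4% → £6.54
Cookbook £20.03: books and periodicals, buyer-exempt → 0% → £0.00
Sushi platter £12.08: restaurant meals → 9% → £1.09
Café latte £6.72: restaurant meals → 9% → £0.60
Travel guide £20.61: books and periodicals, buyer-exempt → 0% → £0.00
Hot soup (large) £5.41: restaurant meals → 9% → £0.49
Graphic novel £27.87: books and periodicals, buyer-exempt → 0% → £0.00
Extension cord £21.08: other taxable items → 7% → £1.48
E-reader £224.61: consumer electronics → 3% → £6.74
Total tax = £0.48 + £6.54 + £1.09 + £0.60 + £0.49 + £1.48 + £6.74 = £17.42

£17.42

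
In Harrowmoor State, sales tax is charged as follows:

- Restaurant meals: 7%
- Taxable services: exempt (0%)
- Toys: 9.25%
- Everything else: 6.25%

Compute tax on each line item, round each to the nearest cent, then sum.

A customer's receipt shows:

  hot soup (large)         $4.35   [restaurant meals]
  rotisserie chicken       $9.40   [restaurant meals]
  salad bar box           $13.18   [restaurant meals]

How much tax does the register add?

$1.88

Hot soup (large) $4.35: restaurant meals → 7% → $0.30
Rotisserie chicken $9.40: restaurant meals → 7% → $0.66
Salad bar box $13.18: restaurant meals → 7% → $0.92
Total tax = $0.30 + $0.66 + $0.92 = $1.88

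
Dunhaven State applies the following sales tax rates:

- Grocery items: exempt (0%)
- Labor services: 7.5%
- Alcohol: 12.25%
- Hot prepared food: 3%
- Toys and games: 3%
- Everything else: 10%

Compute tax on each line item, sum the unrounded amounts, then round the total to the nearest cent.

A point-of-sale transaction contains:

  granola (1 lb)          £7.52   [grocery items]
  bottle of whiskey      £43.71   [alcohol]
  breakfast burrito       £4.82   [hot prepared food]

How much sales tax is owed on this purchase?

£5.50

Granola (1 lb) £7.52: grocery items → 0% → £0.00
Bottle of whiskey £43.71: alcohol → 12.25% → £5.354475
Breakfast burrito £4.82: hot prepared food → 3% → £0.1446
Unrounded tax sum = £5.499075 → £5.50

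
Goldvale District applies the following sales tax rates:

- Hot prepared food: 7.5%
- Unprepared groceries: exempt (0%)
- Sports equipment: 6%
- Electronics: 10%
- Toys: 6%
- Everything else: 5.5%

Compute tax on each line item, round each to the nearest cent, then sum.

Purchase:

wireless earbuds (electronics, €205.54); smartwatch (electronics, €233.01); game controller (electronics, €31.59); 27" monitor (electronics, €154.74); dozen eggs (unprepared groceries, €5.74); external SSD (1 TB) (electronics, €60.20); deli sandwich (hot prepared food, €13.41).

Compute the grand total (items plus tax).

€773.74

Wireless earbuds €205.54: electronics → 10% → €20.55
Smartwatch €233.01: electronics → 10% → €23.30
Game controller €31.59: electronics → 10% → €3.16
27" monitor €154.74: electronics → 10% → €15.47
Dozen eggs €5.74: unprepared groceries → 0% → €0.00
External SSD (1 TB) €60.20: electronics → 10% → €6.02
Deli sandwich €13.41: hot prepared food → 7.5% → €1.01
Subtotal = €704.23; tax = €69.51; total due = €773.74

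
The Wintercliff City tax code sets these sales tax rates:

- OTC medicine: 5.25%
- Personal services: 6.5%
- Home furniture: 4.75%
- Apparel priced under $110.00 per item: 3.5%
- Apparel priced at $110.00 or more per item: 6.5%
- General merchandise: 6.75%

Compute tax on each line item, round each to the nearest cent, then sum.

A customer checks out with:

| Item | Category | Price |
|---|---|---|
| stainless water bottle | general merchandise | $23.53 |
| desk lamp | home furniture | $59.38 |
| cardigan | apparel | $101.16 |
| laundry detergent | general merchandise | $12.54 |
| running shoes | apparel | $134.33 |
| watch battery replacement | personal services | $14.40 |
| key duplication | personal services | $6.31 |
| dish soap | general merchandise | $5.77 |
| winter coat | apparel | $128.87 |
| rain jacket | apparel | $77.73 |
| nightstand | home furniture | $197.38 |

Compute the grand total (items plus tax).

$801.15

Stainless water bottle $23.53: general merchandise → 6.75% → $1.59
Desk lamp $59.38: home furniture → 4.75% → $2.82
Cardigan $101.16: apparel, under $110.00 → 3.5% → $3.54
Laundry detergent $12.54: general merchandise → 6.75% → $0.85
Running shoes $134.33: apparel, $110.00 or more → 6.5% → $8.73
Watch battery replacement $14.40: personal services → 6.5% → $0.94
Key duplication $6.31: personal services → 6.5% → $0.41
Dish soap $5.77: general merchandise → 6.75% → $0.39
Winter coat $128.87: apparel, $110.00 or more → 6.5% → $8.38
Rain jacket $77.73: apparel, under $110.00 → 3.5% → $2.72
Nightstand $197.38: home furniture → 4.75% → $9.38
Subtotal = $761.40; tax = $39.75; total due = $801.15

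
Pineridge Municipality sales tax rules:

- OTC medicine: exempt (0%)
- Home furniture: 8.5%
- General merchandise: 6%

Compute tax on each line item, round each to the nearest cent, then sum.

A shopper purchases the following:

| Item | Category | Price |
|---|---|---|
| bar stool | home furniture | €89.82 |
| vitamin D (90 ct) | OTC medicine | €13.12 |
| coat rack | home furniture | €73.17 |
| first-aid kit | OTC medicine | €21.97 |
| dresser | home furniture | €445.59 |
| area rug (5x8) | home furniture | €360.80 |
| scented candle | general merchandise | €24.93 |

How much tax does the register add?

Bar stool €89.82: home furniture → 8.5% → €7.63
Vitamin D (90 ct) €13.12: OTC medicine → 0% → €0.00
Coat rack €73.17: home furniture → 8.5% → €6.22
First-aid kit €21.97: OTC medicine → 0% → €0.00
Dresser €445.59: home furniture → 8.5% → €37.88
Area rug (5x8) €360.80: home furniture → 8.5% → €30.67
Scented candle €24.93: general merchandise → 6% → €1.50
Total tax = €7.63 + €6.22 + €37.88 + €30.67 + €1.50 = €83.90

€83.90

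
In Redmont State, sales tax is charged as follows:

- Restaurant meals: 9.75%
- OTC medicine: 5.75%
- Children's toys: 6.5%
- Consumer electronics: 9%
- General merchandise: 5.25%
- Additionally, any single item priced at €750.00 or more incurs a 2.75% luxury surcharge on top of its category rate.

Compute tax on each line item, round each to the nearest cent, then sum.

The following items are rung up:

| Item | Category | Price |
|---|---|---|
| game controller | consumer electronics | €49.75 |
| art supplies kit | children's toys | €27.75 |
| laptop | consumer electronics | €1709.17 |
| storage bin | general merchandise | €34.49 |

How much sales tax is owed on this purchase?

Game controller €49.75: consumer electronics → 9% → €4.48
Art supplies kit €27.75: children's toys → 6.5% → €1.80
Laptop €1709.17: consumer electronics → 9% + 2.75% surcharge = 11.75% → €200.83
Storage bin €34.49: general merchandise → 5.25% → €1.81
Total tax = €4.48 + €1.80 + €200.83 + €1.81 = €208.92

€208.92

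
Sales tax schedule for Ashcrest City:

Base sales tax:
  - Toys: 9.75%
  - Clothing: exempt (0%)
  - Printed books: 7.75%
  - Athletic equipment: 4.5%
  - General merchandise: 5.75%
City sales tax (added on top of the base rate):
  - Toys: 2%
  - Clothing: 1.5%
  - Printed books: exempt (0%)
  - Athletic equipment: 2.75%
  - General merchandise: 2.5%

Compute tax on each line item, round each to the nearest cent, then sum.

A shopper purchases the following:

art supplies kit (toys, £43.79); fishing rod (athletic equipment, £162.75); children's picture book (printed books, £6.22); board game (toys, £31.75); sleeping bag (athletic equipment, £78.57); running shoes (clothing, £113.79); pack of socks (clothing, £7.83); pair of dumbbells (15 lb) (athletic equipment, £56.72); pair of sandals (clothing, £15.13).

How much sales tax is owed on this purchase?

£33.03

Art supplies kit £43.79: toys → 9.75% + 2% city = 11.75% → £5.15
Fishing rod £162.75: athletic equipment → 4.5% + 2.75% city = 7.25% → £11.80
Children's picture book £6.22: printed books → 7.75% + 0% city = 7.75% → £0.48
Board game £31.75: toys → 9.75% + 2% city = 11.75% → £3.73
Sleeping bag £78.57: athletic equipment → 4.5% + 2.75% city = 7.25% → £5.70
Running shoes £113.79: clothing → 0% + 1.5% city = 1.5% → £1.71
Pack of socks £7.83: clothing → 0% + 1.5% city = 1.5% → £0.12
Pair of dumbbells (15 lb) £56.72: athletic equipment → 4.5% + 2.75% city = 7.25% → £4.11
Pair of sandals £15.13: clothing → 0% + 1.5% city = 1.5% → £0.23
Total tax = £5.15 + £11.80 + £0.48 + £3.73 + £5.70 + £1.71 + £0.12 + £4.11 + £0.23 = £33.03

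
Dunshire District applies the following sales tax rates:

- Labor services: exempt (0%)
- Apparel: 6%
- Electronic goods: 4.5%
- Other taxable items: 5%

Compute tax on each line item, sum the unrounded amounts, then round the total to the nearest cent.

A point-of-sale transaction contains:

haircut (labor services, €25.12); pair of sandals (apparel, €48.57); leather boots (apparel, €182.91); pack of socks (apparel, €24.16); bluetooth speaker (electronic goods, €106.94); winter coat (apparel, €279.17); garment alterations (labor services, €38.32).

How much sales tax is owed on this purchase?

€36.90

Haircut €25.12: labor services → 0% → €0.00
Pair of sandals €48.57: apparel → 6% → €2.9142
Leather boots €182.91: apparel → 6% → €10.9746
Pack of socks €24.16: apparel → 6% → €1.4496
Bluetooth speaker €106.94: electronic goods → 4.5% → €4.8123
Winter coat €279.17: apparel → 6% → €16.7502
Garment alterations €38.32: labor services → 0% → €0.00
Unrounded tax sum = €36.9009 → €36.90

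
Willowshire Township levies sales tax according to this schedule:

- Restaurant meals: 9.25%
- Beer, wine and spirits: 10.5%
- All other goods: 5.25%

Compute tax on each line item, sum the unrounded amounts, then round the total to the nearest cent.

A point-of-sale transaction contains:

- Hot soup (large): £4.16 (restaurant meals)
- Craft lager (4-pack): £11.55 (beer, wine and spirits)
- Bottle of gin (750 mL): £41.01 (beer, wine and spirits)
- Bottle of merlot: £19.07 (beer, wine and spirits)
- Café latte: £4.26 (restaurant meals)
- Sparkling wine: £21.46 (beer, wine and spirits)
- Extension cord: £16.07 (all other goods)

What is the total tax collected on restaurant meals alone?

Hot soup (large) £4.16: restaurant meals → 9.25% → £0.3848
Café latte £4.26: restaurant meals → 9.25% → £0.39405
Tax on restaurant meals: unrounded sum = £0.77885 → £0.78

£0.78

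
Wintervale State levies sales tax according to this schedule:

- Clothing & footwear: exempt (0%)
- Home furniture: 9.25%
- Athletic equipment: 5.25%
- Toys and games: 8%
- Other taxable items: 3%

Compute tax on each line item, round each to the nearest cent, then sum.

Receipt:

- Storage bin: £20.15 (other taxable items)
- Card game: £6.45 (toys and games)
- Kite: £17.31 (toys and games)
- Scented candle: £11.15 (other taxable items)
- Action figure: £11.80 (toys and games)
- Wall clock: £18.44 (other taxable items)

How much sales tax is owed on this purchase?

Storage bin £20.15: other taxable items → 3% → £0.60
Card game £6.45: toys and games → 8% → £0.52
Kite £17.31: toys and games → 8% → £1.38
Scented candle £11.15: other taxable items → 3% → £0.33
Action figure £11.80: toys and games → 8% → £0.94
Wall clock £18.44: other taxable items → 3% → £0.55
Total tax = £0.60 + £0.52 + £1.38 + £0.33 + £0.94 + £0.55 = £4.32

£4.32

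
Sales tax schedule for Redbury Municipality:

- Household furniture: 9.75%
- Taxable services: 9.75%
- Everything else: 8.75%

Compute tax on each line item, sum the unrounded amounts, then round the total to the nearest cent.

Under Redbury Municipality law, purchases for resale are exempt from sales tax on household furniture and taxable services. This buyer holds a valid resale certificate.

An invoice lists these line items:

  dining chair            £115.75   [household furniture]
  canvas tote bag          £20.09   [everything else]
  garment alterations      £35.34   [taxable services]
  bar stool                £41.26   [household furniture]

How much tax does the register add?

£1.76

Dining chair £115.75: household furniture, buyer-exempt → 0% → £0.00
Canvas tote bag £20.09: everything else → 8.75% → £1.757875
Garment alterations £35.34: taxable services, buyer-exempt → 0% → £0.00
Bar stool £41.26: household furniture, buyer-exempt → 0% → £0.00
Unrounded tax sum = £1.757875 → £1.76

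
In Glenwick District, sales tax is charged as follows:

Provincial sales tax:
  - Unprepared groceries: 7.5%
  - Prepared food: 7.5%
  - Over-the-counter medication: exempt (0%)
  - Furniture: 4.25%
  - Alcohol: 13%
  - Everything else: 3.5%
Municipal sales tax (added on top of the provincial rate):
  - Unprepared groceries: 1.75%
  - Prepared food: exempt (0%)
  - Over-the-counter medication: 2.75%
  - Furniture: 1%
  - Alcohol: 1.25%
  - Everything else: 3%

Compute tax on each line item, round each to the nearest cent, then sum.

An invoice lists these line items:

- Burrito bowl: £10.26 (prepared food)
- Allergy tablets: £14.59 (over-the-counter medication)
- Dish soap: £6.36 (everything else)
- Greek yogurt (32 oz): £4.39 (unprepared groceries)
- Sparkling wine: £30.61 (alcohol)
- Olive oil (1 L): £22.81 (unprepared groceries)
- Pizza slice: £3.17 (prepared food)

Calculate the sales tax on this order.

Burrito bowl £10.26: prepared food → 7.5% + 0% municipal = 7.5% → £0.77
Allergy tablets £14.59: over-the-counter medication → 0% + 2.75% municipal = 2.75% → £0.40
Dish soap £6.36: everything else → 3.5% + 3% municipal = 6.5% → £0.41
Greek yogurt (32 oz) £4.39: unprepared groceries → 7.5% + 1.75% municipal = 9.25% → £0.41
Sparkling wine £30.61: alcohol → 13% + 1.25% municipal = 14.25% → £4.36
Olive oil (1 L) £22.81: unprepared groceries → 7.5% + 1.75% municipal = 9.25% → £2.11
Pizza slice £3.17: prepared food → 7.5% + 0% municipal = 7.5% → £0.24
Total tax = £0.77 + £0.40 + £0.41 + £0.41 + £4.36 + £2.11 + £0.24 = £8.70

£8.70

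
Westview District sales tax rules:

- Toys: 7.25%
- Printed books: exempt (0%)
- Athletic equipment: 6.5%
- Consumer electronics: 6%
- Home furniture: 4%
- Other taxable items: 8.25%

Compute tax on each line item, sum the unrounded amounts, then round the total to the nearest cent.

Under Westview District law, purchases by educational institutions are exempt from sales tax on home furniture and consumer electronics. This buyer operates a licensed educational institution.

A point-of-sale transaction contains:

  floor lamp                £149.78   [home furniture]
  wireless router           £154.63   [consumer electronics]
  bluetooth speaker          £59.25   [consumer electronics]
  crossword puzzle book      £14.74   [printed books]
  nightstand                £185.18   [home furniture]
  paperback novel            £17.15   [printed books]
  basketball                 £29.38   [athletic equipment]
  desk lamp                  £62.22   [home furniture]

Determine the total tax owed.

£1.91

Floor lamp £149.78: home furniture, buyer-exempt → 0% → £0.00
Wireless router £154.63: consumer electronics, buyer-exempt → 0% → £0.00
Bluetooth speaker £59.25: consumer electronics, buyer-exempt → 0% → £0.00
Crossword puzzle book £14.74: printed books → 0% → £0.00
Nightstand £185.18: home furniture, buyer-exempt → 0% → £0.00
Paperback novel £17.15: printed books → 0% → £0.00
Basketball £29.38: athletic equipment → 6.5% → £1.9097
Desk lamp £62.22: home furniture, buyer-exempt → 0% → £0.00
Unrounded tax sum = £1.9097 → £1.91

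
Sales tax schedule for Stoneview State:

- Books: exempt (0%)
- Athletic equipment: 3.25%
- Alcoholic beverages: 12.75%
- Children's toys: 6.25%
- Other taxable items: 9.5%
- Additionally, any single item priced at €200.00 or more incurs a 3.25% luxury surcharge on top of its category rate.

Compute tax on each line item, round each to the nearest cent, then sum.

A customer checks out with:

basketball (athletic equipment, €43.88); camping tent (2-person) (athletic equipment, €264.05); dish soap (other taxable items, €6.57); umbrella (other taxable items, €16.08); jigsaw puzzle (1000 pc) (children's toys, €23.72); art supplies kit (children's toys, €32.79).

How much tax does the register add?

Basketball €43.88: athletic equipment → 3.25% → €1.43
Camping tent (2-person) €264.05: athletic equipment → 3.25% + 3.25% surcharge = 6.5% → €17.16
Dish soap €6.57: other taxable items → 9.5% → €0.62
Umbrella €16.08: other taxable items → 9.5% → €1.53
Jigsaw puzzle (1000 pc) €23.72: children's toys → 6.25% → €1.48
Art supplies kit €32.79: children's toys → 6.25% → €2.05
Total tax = €1.43 + €17.16 + €0.62 + €1.53 + €1.48 + €2.05 = €24.27

€24.27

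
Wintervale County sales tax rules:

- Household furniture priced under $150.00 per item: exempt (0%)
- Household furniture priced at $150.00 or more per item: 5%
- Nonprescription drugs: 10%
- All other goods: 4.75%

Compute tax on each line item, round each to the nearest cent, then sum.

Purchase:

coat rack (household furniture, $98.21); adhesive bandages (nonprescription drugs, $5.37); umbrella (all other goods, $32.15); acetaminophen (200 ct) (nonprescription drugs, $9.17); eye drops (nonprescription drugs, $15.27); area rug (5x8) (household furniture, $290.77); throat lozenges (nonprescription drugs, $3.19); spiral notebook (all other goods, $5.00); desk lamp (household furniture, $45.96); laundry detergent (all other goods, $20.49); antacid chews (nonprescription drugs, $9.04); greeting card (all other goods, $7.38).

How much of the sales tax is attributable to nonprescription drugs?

Adhesive bandages $5.37: nonprescription drugs → 10% → $0.54
Acetaminophen (200 ct) $9.17: nonprescription drugs → 10% → $0.92
Eye drops $15.27: nonprescription drugs → 10% → $1.53
Throat lozenges $3.19: nonprescription drugs → 10% → $0.32
Antacid chews $9.04: nonprescription drugs → 10% → $0.90
Tax on nonprescription drugs = $0.54 + $0.92 + $1.53 + $0.32 + $0.90 = $4.21

$4.21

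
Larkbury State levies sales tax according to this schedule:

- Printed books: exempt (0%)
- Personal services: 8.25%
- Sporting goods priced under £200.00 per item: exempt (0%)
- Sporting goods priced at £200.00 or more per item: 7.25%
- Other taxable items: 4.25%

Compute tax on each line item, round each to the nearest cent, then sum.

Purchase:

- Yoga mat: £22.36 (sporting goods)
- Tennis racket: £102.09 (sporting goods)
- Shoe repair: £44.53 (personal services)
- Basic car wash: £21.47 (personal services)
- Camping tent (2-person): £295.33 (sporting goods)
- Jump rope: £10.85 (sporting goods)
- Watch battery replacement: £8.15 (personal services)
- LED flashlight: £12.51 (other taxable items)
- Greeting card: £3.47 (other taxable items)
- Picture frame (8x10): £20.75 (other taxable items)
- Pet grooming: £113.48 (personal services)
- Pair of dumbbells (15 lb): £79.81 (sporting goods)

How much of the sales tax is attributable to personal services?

£15.47

Shoe repair £44.53: personal services → 8.25% → £3.67
Basic car wash £21.47: personal services → 8.25% → £1.77
Watch battery replacement £8.15: personal services → 8.25% → £0.67
Pet grooming £113.48: personal services → 8.25% → £9.36
Tax on personal services = £3.67 + £1.77 + £0.67 + £9.36 = £15.47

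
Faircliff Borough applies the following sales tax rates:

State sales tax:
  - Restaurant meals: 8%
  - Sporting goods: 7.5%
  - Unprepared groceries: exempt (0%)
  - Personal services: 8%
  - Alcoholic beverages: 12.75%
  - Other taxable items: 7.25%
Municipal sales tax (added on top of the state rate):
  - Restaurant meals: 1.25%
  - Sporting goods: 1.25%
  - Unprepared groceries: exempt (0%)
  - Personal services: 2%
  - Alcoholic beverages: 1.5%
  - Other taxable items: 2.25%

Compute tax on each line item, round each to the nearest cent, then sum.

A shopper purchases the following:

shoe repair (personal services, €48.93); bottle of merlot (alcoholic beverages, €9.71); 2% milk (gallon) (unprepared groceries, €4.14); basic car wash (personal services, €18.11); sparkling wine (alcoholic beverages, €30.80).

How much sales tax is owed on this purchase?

Shoe repair €48.93: personal services → 8% + 2% municipal = 10% → €4.89
Bottle of merlot €9.71: alcoholic beverages → 12.75% + 1.5% municipal = 14.25% → €1.38
2% milk (gallon) €4.14: unprepared groceries → 0% + 0% municipal = 0% → €0.00
Basic car wash €18.11: personal services → 8% + 2% municipal = 10% → €1.81
Sparkling wine €30.80: alcoholic beverages → 12.75% + 1.5% municipal = 14.25% → €4.39
Total tax = €4.89 + €1.38 + €1.81 + €4.39 = €12.47

€12.47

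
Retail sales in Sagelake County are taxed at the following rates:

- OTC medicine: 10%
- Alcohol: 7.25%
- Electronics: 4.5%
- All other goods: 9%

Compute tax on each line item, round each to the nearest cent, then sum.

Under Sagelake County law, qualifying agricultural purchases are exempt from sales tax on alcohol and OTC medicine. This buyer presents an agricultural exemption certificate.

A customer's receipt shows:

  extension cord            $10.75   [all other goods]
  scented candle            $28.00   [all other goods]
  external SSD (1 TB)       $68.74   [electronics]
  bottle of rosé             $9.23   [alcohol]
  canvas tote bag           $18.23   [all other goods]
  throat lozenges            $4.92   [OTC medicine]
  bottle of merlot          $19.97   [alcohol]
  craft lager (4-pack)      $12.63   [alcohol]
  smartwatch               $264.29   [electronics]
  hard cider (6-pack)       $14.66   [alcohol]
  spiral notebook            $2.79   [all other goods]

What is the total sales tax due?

$20.36

Extension cord $10.75: all other goods → 9% → $0.97
Scented candle $28.00: all other goods → 9% → $2.52
External SSD (1 TB) $68.74: electronics → 4.5% → $3.09
Bottle of rosé $9.23: alcohol, buyer-exempt → 0% → $0.00
Canvas tote bag $18.23: all other goods → 9% → $1.64
Throat lozenges $4.92: OTC medicine, buyer-exempt → 0% → $0.00
Bottle of merlot $19.97: alcohol, buyer-exempt → 0% → $0.00
Craft lager (4-pack) $12.63: alcohol, buyer-exempt → 0% → $0.00
Smartwatch $264.29: electronics → 4.5% → $11.89
Hard cider (6-pack) $14.66: alcohol, buyer-exempt → 0% → $0.00
Spiral notebook $2.79: all other goods → 9% → $0.25
Total tax = $0.97 + $2.52 + $3.09 + $1.64 + $11.89 + $0.25 = $20.36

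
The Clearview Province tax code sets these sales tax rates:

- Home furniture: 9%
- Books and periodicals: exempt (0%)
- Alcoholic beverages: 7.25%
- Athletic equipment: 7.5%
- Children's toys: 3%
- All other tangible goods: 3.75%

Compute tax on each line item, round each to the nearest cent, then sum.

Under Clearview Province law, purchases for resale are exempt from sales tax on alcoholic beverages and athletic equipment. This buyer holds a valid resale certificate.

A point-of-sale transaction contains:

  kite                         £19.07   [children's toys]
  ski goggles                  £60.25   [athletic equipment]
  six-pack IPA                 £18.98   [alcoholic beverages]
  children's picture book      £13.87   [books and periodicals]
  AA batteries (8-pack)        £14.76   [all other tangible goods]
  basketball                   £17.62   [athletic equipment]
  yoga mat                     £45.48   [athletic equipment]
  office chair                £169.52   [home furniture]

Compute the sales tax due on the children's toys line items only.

£0.57

Kite £19.07: children's toys → 3% → £0.57
Tax on children's toys = £0.57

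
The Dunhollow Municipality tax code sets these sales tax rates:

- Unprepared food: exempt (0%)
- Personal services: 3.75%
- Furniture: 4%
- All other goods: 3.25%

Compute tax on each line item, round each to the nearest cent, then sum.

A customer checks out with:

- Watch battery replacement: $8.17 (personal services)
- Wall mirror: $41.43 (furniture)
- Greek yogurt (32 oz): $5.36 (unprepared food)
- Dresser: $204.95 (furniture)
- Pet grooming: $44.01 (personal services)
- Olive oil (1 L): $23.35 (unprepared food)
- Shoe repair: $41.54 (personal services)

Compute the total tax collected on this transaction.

$13.38

Watch battery replacement $8.17: personal services → 3.75% → $0.31
Wall mirror $41.43: furniture → 4% → $1.66
Greek yogurt (32 oz) $5.36: unprepared food → 0% → $0.00
Dresser $204.95: furniture → 4% → $8.20
Pet grooming $44.01: personal services → 3.75% → $1.65
Olive oil (1 L) $23.35: unprepared food → 0% → $0.00
Shoe repair $41.54: personal services → 3.75% → $1.56
Total tax = $0.31 + $1.66 + $8.20 + $1.65 + $1.56 = $13.38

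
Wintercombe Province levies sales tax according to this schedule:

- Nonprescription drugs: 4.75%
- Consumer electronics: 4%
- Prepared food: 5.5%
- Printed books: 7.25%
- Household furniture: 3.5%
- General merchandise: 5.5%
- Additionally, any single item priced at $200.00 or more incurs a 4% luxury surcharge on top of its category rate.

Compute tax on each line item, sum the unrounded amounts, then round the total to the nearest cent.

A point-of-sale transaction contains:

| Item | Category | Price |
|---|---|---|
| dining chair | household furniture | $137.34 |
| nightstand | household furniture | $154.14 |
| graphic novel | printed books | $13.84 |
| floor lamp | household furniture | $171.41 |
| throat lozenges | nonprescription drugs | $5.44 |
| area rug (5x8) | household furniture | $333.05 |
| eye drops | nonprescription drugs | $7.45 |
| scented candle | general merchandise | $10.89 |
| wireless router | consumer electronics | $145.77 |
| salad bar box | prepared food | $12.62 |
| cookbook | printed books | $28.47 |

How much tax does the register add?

$51.98

Dining chair $137.34: household furniture → 3.5% → $4.8069
Nightstand $154.14: household furniture → 3.5% → $5.3949
Graphic novel $13.84: printed books → 7.25% → $1.0034
Floor lamp $171.41: household furniture → 3.5% → $5.99935
Throat lozenges $5.44: nonprescription drugs → 4.75% → $0.2584
Area rug (5x8) $333.05: household furniture → 3.5% + 4% surcharge = 7.5% → $24.97875
Eye drops $7.45: nonprescription drugs → 4.75% → $0.353875
Scented candle $10.89: general merchandise → 5.5% → $0.59895
Wireless router $145.77: consumer electronics → 4% → $5.8308
Salad bar box $12.62: prepared food → 5.5% → $0.6941
Cookbook $28.47: printed books → 7.25% → $2.064075
Unrounded tax sum = $51.9835 → $51.98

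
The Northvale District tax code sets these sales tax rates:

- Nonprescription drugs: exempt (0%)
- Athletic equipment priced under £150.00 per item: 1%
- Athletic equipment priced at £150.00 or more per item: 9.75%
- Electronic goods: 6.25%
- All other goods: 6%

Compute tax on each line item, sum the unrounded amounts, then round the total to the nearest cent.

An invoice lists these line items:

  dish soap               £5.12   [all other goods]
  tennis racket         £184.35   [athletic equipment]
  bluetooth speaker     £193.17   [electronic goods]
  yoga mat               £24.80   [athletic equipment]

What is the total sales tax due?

£30.60

Dish soap £5.12: all other goods → 6% → £0.3072
Tennis racket £184.35: athletic equipment, £150.00 or more → 9.75% → £17.974125
Bluetooth speaker £193.17: electronic goods → 6.25% → £12.073125
Yoga mat £24.80: athletic equipment, under £150.00 → 1% → £0.248
Unrounded tax sum = £30.60245 → £30.60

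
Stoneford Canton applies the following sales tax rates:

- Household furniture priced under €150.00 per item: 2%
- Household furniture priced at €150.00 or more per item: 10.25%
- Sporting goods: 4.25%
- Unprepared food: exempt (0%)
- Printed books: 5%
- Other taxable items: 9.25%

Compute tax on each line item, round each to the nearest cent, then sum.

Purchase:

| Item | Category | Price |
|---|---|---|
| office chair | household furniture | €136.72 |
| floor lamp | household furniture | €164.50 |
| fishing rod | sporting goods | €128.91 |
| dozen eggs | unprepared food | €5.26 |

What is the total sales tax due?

Office chair €136.72: household furniture, under €150.00 → 2% → €2.73
Floor lamp €164.50: household furniture, €150.00 or more → 10.25% → €16.86
Fishing rod €128.91: sporting goods → 4.25% → €5.48
Dozen eggs €5.26: unprepared food → 0% → €0.00
Total tax = €2.73 + €16.86 + €5.48 = €25.07

€25.07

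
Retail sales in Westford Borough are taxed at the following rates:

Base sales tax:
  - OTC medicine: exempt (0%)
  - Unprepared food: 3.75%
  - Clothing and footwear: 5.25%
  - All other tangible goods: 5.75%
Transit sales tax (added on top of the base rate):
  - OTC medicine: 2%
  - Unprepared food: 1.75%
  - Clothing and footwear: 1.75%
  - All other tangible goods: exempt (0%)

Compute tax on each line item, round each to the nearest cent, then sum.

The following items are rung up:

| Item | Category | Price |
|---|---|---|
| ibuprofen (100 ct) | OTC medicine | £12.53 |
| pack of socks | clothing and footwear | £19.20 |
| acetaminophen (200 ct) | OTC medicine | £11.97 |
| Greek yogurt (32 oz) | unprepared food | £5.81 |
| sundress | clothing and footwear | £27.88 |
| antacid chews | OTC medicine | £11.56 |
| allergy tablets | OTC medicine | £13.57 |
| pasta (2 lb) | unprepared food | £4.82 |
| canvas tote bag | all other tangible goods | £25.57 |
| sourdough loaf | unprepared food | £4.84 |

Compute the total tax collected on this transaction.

£6.61

Ibuprofen (100 ct) £12.53: OTC medicine → 0% + 2% transit = 2% → £0.25
Pack of socks £19.20: clothing and footwear → 5.25% + 1.75% transit = 7% → £1.34
Acetaminophen (200 ct) £11.97: OTC medicine → 0% + 2% transit = 2% → £0.24
Greek yogurt (32 oz) £5.81: unprepared food → 3.75% + 1.75% transit = 5.5% → £0.32
Sundress £27.88: clothing and footwear → 5.25% + 1.75% transit = 7% → £1.95
Antacid chews £11.56: OTC medicine → 0% + 2% transit = 2% → £0.23
Allergy tablets £13.57: OTC medicine → 0% + 2% transit = 2% → £0.27
Pasta (2 lb) £4.82: unprepared food → 3.75% + 1.75% transit = 5.5% → £0.27
Canvas tote bag £25.57: all other tangible goods → 5.75% + 0% transit = 5.75% → £1.47
Sourdough loaf £4.84: unprepared food → 3.75% + 1.75% transit = 5.5% → £0.27
Total tax = £0.25 + £1.34 + £0.24 + £0.32 + £1.95 + £0.23 + £0.27 + £0.27 + £1.47 + £0.27 = £6.61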